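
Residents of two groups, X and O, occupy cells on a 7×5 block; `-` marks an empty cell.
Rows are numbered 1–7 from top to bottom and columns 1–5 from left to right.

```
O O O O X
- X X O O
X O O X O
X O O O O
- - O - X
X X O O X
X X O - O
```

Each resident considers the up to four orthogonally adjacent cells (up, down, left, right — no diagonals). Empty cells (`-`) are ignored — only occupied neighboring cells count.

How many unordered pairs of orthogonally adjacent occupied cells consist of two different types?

Scan each occupied cell's neighbors to the right and below so each pair is counted once.
From row 1: 4 unlike of 8 pairs (running 4/8).
From row 2: 4 unlike of 7 pairs (running 8/15).
From row 3: 4 unlike of 9 pairs (running 12/24).
From row 4: 2 unlike of 6 pairs (running 14/30).
From row 5: 0 unlike of 2 pairs (running 14/32).
From row 6: 3 unlike of 8 pairs (running 17/40).
From row 7: 1 unlike of 2 pairs (running 18/42).
Total adjacent occupied pairs: 42; unlike-type pairs: 18.

18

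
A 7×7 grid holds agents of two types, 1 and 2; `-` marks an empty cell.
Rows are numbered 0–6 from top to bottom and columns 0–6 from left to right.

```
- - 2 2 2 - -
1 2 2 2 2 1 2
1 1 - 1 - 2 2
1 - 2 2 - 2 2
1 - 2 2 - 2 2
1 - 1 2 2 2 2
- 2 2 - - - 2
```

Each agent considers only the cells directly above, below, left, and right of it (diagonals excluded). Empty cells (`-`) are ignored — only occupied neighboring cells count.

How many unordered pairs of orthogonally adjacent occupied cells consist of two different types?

Scan each occupied cell's neighbors to the right and below so each pair is counted once.
From row 0: 0 unlike of 5 pairs (running 0/5).
From row 1: 6 unlike of 11 pairs (running 6/16).
From row 2: 1 unlike of 6 pairs (running 7/22).
From row 3: 0 unlike of 7 pairs (running 7/29).
From row 4: 1 unlike of 7 pairs (running 8/36).
From row 5: 2 unlike of 6 pairs (running 10/42).
From row 6: 0 unlike of 1 pairs (running 10/43).
Total adjacent occupied pairs: 43; unlike-type pairs: 10.

10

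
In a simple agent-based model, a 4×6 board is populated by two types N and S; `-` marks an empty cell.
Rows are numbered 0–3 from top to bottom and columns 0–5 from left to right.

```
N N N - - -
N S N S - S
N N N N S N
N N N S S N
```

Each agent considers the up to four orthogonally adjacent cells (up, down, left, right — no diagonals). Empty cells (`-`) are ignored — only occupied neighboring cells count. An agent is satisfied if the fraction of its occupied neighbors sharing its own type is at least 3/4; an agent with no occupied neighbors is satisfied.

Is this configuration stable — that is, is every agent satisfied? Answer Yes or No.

(0,0)N 2/2 satisfied
(0,1)N 2/3 not
(0,2)N 2/2 satisfied
(1,0)N 2/3 not
(1,1)S 0/4 not
(1,2)N 2/4 not
(1,3)S 0/2 not
(1,5)S 0/1 not
(2,0)N 3/3 satisfied
(2,1)N 3/4 satisfied
(2,2)N 4/4 satisfied
(2,3)N 1/4 not
(2,4)S 1/3 not
(2,5)N 1/3 not
(3,0)N 2/2 satisfied
(3,1)N 3/3 satisfied
(3,2)N 2/3 not
(3,3)S 1/3 not
(3,4)S 2/3 not
(3,5)N 1/2 not
For instance (0,1) has only 2/3 same-type neighbors, below 3/4.

No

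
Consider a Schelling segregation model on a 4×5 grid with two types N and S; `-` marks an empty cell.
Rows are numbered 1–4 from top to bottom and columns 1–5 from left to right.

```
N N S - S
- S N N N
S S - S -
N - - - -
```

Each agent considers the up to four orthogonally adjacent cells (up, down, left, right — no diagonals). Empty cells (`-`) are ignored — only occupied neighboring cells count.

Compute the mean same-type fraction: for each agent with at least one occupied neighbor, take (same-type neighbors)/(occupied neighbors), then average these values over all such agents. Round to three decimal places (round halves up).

0.389

Row 1: (1,1)N 1/1 · (1,2)N 1/3 · (1,3)S 0/2 · (1,5)S 0/1
Row 2: (2,2)S 1/3 · (2,3)N 1/3 · (2,4)N 2/3 · (2,5)N 1/2
Row 3: (3,1)S 1/2 · (3,2)S 2/2 · (3,4)S 0/1
Row 4: (4,1)N 0/1
Sum over 12 agents: 1/1 + 1/3 + 0/2 + 0/1 + 1/3 + 1/3 + 2/3 + 1/2 + 1/2 + 2/2 + 0/1 + 0/1 = 14/3; mean = 14/3 ÷ 12 = 7/18 = 0.388888… → 0.389.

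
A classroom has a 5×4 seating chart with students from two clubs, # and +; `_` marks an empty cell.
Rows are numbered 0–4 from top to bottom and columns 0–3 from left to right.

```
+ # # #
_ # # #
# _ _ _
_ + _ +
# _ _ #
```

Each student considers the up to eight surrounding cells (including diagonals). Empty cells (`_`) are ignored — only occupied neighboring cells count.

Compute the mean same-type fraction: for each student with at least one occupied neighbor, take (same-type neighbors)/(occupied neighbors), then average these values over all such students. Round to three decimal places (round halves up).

(0,0)+ 0/2
(0,1)# 3/4
(0,2)# 5/5
(0,3)# 3/3
(1,1)# 4/5
(1,2)# 5/5
(1,3)# 3/3
(2,0)# 1/2
(3,1)+ 0/2
(3,3)+ 0/1
(4,0)# 0/1
(4,3)# 0/1
Sum over 12 students: 0/2 + 3/4 + 5/5 + 3/3 + 4/5 + 5/5 + 3/3 + 1/2 + 0/2 + 0/1 + 0/1 + 0/1 = 121/20; mean = 121/20 ÷ 12 = 121/240 = 0.504166… → 0.504.

0.504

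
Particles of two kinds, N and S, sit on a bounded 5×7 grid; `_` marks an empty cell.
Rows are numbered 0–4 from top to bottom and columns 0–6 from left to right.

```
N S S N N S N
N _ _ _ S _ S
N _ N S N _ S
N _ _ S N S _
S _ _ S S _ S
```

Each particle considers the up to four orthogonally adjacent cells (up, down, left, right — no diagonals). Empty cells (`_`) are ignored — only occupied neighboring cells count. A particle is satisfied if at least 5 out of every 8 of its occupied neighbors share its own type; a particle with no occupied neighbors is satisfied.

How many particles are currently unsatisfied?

(0,0)N 1/2 unhappy
(0,1)S 1/2 unhappy
(0,2)S 1/2 unhappy
(0,3)N 1/2 unhappy
(0,4)N 1/3 unhappy
(0,5)S 0/2 unhappy
(0,6)N 0/2 unhappy
(1,0)N 2/2 ok
(1,4)S 0/2 unhappy
(1,6)S 1/2 unhappy
(2,0)N 2/2 ok
(2,2)N 0/1 unhappy
(2,3)S 1/3 unhappy
(2,4)N 1/3 unhappy
(2,6)S 1/1 ok
(3,0)N 1/2 unhappy
(3,3)S 2/3 ok
(3,4)N 1/4 unhappy
(3,5)S 0/1 unhappy
(4,0)S 0/1 unhappy
(4,3)S 2/2 ok
(4,4)S 1/2 unhappy
(4,6)S 0/0 ok
Unsatisfied: (0,0), (0,1), (0,2), (0,3), (0,4), (0,5), (0,6), (1,4), (1,6), (2,2), (2,3), (2,4), (3,0), (3,4), (3,5), (4,0), (4,4) — 17 in total.

17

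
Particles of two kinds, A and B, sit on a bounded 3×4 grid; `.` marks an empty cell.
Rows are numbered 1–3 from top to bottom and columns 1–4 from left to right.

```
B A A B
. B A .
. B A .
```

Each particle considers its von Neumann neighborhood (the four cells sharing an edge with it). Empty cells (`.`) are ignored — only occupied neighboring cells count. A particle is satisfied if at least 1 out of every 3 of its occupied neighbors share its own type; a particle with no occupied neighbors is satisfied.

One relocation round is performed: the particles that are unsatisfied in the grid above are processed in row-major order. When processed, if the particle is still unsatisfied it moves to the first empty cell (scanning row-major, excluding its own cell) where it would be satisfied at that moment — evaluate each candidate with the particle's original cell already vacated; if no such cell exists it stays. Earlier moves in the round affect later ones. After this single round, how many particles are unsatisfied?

Initially unsatisfied (in order): (1,1), (1,4).
  (1,1) → (2,1).
  (1,4) → (1,1).
Resulting grid:
B A A .
B B A .
. B A .
All satisfied now.

0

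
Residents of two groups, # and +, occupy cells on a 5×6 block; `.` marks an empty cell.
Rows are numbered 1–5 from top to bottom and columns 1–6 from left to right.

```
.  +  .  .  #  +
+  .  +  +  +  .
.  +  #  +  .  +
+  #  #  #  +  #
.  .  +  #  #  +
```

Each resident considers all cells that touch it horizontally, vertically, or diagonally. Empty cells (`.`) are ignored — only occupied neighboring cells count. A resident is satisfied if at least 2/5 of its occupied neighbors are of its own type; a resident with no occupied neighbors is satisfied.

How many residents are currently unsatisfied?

(1,2)+ 2/2 ok
(1,5)# 0/3 unhappy
(1,6)+ 1/2 ok
(2,1)+ 2/2 ok
(2,3)+ 4/5 ok
(2,4)+ 3/5 ok
(2,5)+ 4/5 ok
(3,2)+ 3/6 ok
(3,3)# 3/7 ok
(3,4)+ 4/7 ok
(3,6)+ 2/3 ok
(4,1)+ 1/2 ok
(4,2)# 2/5 ok
(4,3)# 4/7 ok
(4,4)# 4/7 ok
(4,5)+ 3/7 ok
(4,6)# 1/4 unhappy
(5,3)+ 0/4 unhappy
(5,4)# 3/5 ok
(5,5)# 3/5 ok
(5,6)+ 1/3 unhappy
Unsatisfied: (1,5), (4,6), (5,3), (5,6) — 4 in total.

4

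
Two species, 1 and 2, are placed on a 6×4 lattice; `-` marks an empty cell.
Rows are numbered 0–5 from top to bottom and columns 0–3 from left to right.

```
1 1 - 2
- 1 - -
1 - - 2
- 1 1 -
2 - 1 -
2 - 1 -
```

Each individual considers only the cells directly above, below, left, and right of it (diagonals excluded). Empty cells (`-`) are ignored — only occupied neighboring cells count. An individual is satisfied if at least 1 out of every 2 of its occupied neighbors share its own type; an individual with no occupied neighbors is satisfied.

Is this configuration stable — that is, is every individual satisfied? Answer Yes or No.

Yes

Row 0: (0,0)1 1/1 satisfied · (0,1)1 2/2 satisfied · (0,3)2 0/0 satisfied
Row 1: (1,1)1 1/1 satisfied
Row 2: (2,0)1 0/0 satisfied · (2,3)2 0/0 satisfied
Row 3: (3,1)1 1/1 satisfied · (3,2)1 2/2 satisfied
Row 4: (4,0)2 1/1 satisfied · (4,2)1 2/2 satisfied
Row 5: (5,0)2 1/1 satisfied · (5,2)1 1/1 satisfied
All meet the threshold, so the configuration is stable.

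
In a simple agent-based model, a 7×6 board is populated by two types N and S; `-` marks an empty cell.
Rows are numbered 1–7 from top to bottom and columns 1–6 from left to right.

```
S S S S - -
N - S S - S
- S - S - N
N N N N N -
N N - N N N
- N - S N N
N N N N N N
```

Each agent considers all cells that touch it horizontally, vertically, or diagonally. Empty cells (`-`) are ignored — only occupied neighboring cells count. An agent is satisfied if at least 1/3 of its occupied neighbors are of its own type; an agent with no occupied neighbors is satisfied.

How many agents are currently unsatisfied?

Row 1: (1,1)S 1/2 satisfied · (1,2)S 3/4 satisfied · (1,3)S 4/4 satisfied · (1,4)S 3/3 satisfied
Row 2: (2,1)N 0/3 not · (2,3)S 6/6 satisfied · (2,4)S 4/4 satisfied · (2,6)S 0/1 not
Row 3: (3,2)S 1/5 not · (3,4)S 2/5 satisfied · (3,6)N 1/2 satisfied
Row 4: (4,1)N 3/4 satisfied · (4,2)N 4/5 satisfied · (4,3)N 4/6 satisfied · (4,4)N 4/5 satisfied · (4,5)N 5/6 satisfied
Row 5: (5,1)N 4/4 satisfied · (5,2)N 5/5 satisfied · (5,4)N 5/6 satisfied · (5,5)N 6/7 satisfied · (5,6)N 4/4 satisfied
Row 6: (6,2)N 5/5 satisfied · (6,4)S 0/6 not · (6,5)N 7/8 satisfied · (6,6)N 5/5 satisfied
Row 7: (7,1)N 2/2 satisfied · (7,2)N 3/3 satisfied · (7,3)N 3/4 satisfied · (7,4)N 3/4 satisfied · (7,5)N 4/5 satisfied · (7,6)N 3/3 satisfied
Unsatisfied: (2,1), (2,6), (3,2), (6,4) — 4 in total.

4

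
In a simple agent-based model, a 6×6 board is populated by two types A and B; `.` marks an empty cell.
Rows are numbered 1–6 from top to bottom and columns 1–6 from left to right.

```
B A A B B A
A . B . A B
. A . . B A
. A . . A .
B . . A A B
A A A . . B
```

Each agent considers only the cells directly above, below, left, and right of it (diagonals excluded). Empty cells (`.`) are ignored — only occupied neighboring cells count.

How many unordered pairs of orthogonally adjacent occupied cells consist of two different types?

14

Scan each occupied cell's neighbors to the right and below so each pair is counted once.
Row 1: B(1,1)–A(1,2)≠ B(1,1)–A(2,1)≠ A(1,2)–A(1,3)= A(1,3)–B(1,4)≠ A(1,3)–B(2,3)≠ B(1,4)–B(1,5)= B(1,5)–A(1,6)≠ B(1,5)–A(2,5)≠ A(1,6)–B(2,6)≠  → 7/9 unlike.
Row 2: A(2,5)–B(2,6)≠ A(2,5)–B(3,5)≠ B(2,6)–A(3,6)≠  → 3/3 unlike.
Row 3: A(3,2)–A(4,2)= B(3,5)–A(3,6)≠ B(3,5)–A(4,5)≠  → 2/3 unlike.
Row 4: A(4,5)–A(5,5)=  → 0/1 unlike.
Row 5: B(5,1)–A(6,1)≠ A(5,4)–A(5,5)= A(5,5)–B(5,6)≠ B(5,6)–B(6,6)=  → 2/4 unlike.
Row 6: A(6,1)–A(6,2)= A(6,2)–A(6,3)=  → 0/2 unlike.
Total adjacent occupied pairs: 22; unlike-type pairs: 14.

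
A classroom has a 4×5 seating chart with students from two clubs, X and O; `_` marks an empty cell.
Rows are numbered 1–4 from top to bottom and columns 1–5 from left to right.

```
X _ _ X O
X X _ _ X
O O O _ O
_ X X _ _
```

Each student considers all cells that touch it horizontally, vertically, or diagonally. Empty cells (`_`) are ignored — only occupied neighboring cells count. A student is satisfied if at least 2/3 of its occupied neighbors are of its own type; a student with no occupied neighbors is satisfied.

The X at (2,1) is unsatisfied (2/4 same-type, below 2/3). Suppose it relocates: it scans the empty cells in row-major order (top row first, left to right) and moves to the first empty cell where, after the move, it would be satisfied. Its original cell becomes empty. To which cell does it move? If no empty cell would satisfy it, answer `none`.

(1,2)

Vacating (2,1). Empty cells in order:
  (1,2): 2/2 same-type → satisfied — stop here.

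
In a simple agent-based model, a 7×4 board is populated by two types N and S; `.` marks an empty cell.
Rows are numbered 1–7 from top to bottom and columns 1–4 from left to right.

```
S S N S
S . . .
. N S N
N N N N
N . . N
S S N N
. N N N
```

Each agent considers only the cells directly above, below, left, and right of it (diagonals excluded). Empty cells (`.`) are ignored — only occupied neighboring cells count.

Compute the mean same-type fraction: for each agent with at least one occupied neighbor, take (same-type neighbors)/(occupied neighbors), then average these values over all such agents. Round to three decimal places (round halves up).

0.651

Row 1: (1,1)S 2/2 · (1,2)S 1/2 · (1,3)N 0/2 · (1,4)S 0/1
Row 2: (2,1)S 1/1
Row 3: (3,2)N 1/2 · (3,3)S 0/3 · (3,4)N 1/2
Row 4: (4,1)N 2/2 · (4,2)N 3/3 · (4,3)N 2/3 · (4,4)N 3/3
Row 5: (5,1)N 1/2 · (5,4)N 2/2
Row 6: (6,1)S 1/2 · (6,2)S 1/3 · (6,3)N 2/3 · (6,4)N 3/3
Row 7: (7,2)N 1/2 · (7,3)N 3/3 · (7,4)N 2/2
Sum over 21 agents: 2/2 + 1/2 + 0/2 + 0/1 + 1/1 + 1/2 + 0/3 + 1/2 + 2/2 + 3/3 + 2/3 + 3/3 + 1/2 + 2/2 + 1/2 + 1/3 + 2/3 + 3/3 + 1/2 + 3/3 + 2/2 = 41/3; mean = 41/3 ÷ 21 = 41/63 = 0.650793… → 0.651.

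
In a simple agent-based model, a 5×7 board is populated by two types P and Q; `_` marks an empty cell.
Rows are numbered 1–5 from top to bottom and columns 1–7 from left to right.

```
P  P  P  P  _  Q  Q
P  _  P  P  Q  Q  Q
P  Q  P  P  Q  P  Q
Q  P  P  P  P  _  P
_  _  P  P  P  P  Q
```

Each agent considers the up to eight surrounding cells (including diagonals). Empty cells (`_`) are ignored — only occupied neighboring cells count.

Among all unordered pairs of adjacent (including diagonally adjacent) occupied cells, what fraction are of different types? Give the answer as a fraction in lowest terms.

23/78

Scan each occupied cell's neighbors to the right and below (and the two forward diagonals) so each pair is counted once.
From row 1: 1 unlike of 17 pairs (running 1/17).
From row 2: 8 unlike of 20 pairs (running 9/37).
From row 3: 11 unlike of 22 pairs (running 20/59).
From row 4: 2 unlike of 15 pairs (running 22/74).
From row 5: 1 unlike of 4 pairs (running 23/78).
Total adjacent occupied pairs: 78; unlike-type pairs: 23.
23/78 is already in lowest terms.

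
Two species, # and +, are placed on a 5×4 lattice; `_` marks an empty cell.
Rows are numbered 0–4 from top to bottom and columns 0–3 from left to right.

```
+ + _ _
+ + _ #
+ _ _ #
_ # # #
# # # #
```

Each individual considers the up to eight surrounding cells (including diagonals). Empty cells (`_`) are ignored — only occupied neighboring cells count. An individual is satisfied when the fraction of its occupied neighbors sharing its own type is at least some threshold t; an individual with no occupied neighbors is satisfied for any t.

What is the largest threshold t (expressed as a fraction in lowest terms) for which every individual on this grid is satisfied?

2/3

Row 0: (0,0)+ 3/3 · (0,1)+ 3/3
Row 1: (1,0)+ 4/4 · (1,1)+ 4/4 · (1,3)# 1/1
Row 2: (2,0)+ 2/3 · (2,3)# 3/3
Row 3: (3,1)# 4/5 · (3,2)# 6/6 · (3,3)# 4/4
Row 4: (4,0)# 2/2 · (4,1)# 4/4 · (4,2)# 5/5 · (4,3)# 3/3
The smallest same-type fraction is 2/3 at (2,0), which reduces to 2/3. Any threshold above that leaves this individual unsatisfied.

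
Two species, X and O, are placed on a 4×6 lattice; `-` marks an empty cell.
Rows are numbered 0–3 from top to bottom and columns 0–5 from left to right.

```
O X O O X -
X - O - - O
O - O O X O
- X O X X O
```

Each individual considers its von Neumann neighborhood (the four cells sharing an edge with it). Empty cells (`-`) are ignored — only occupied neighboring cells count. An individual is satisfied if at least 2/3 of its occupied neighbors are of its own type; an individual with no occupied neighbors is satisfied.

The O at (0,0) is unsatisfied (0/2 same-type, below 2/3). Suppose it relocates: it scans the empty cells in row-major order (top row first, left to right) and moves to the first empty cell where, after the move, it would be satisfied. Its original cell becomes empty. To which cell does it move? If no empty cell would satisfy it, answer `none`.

(1,3)

Vacating (0,0). Empty cells in order:
  (0,5): 1/2 same-type → still unsatisfied.
  (1,1): 1/3 same-type → still unsatisfied.
  (1,3): 3/3 same-type → satisfied — stop here.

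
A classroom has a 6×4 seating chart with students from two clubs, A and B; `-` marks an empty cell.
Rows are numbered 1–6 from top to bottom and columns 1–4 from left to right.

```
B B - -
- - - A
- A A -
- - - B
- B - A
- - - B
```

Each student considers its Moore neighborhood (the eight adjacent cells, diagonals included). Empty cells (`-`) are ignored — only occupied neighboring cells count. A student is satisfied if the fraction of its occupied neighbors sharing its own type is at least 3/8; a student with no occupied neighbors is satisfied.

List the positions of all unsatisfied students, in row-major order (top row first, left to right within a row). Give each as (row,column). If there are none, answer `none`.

(4,4), (5,4), (6,4)

Row 1: (1,1)B 1/1 ✓ · (1,2)B 1/1 ✓
Row 2: (2,4)A 1/1 ✓
Row 3: (3,2)A 1/1 ✓ · (3,3)A 2/3 ✓
Row 4: (4,4)B 0/2 ✗
Row 5: (5,2)B 0/0 ✓ · (5,4)A 0/2 ✗
Row 6: (6,4)B 0/1 ✗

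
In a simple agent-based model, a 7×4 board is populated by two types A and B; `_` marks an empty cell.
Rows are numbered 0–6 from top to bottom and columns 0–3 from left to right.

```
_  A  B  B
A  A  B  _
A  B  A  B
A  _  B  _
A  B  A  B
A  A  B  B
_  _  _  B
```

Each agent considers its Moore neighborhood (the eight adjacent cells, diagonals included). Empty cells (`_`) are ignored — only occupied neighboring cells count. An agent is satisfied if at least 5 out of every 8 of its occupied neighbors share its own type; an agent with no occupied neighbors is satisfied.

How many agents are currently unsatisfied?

10

Row 0: (0,1)A 2/4 not · (0,2)B 2/4 not · (0,3)B 2/2 satisfied
Row 1: (1,0)A 3/4 satisfied · (1,1)A 4/7 not · (1,2)B 4/7 not
Row 2: (2,0)A 3/4 satisfied · (2,1)B 2/7 not · (2,2)A 1/5 not · (2,3)B 2/3 satisfied
Row 3: (3,0)A 2/4 not · (3,2)B 4/6 satisfied
Row 4: (4,0)A 3/4 satisfied · (4,1)B 2/7 not · (4,2)A 1/6 not · (4,3)B 3/4 satisfied
Row 5: (5,0)A 2/3 satisfied · (5,1)A 3/5 not · (5,2)B 4/6 satisfied · (5,3)B 3/4 satisfied
Row 6: (6,3)B 2/2 satisfied
Unsatisfied: (0,1), (0,2), (1,1), (1,2), (2,1), (2,2), (3,0), (4,1), (4,2), (5,1) — 10 in total.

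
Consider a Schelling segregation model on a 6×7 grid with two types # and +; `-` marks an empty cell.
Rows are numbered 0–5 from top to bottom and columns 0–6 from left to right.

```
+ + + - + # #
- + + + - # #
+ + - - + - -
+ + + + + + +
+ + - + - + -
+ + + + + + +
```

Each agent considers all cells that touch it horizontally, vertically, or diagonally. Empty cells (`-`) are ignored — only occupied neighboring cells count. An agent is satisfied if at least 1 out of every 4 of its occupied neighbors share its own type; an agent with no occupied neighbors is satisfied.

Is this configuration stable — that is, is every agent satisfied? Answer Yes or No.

Yes

Row 0: (0,0)+ 2/2 satisfied · (0,1)+ 4/4 satisfied · (0,2)+ 4/4 satisfied · (0,4)+ 1/3 satisfied · (0,5)# 3/4 satisfied · (0,6)# 3/3 satisfied
Row 1: (1,1)+ 6/6 satisfied · (1,2)+ 5/5 satisfied · (1,3)+ 4/4 satisfied · (1,5)# 3/5 satisfied · (1,6)# 3/3 satisfied
Row 2: (2,0)+ 4/4 satisfied · (2,1)+ 6/6 satisfied · (2,4)+ 4/5 satisfied
Row 3: (3,0)+ 5/5 satisfied · (3,1)+ 6/6 satisfied · (3,2)+ 5/5 satisfied · (3,3)+ 4/4 satisfied · (3,4)+ 5/5 satisfied · (3,5)+ 4/4 satisfied · (3,6)+ 2/2 satisfied
Row 4: (4,0)+ 5/5 satisfied · (4,1)+ 7/7 satisfied · (4,3)+ 6/6 satisfied · (4,5)+ 6/6 satisfied
Row 5: (5,0)+ 3/3 satisfied · (5,1)+ 4/4 satisfied · (5,2)+ 4/4 satisfied · (5,3)+ 3/3 satisfied · (5,4)+ 4/4 satisfied · (5,5)+ 3/3 satisfied · (5,6)+ 2/2 satisfied
All meet the threshold, so the configuration is stable.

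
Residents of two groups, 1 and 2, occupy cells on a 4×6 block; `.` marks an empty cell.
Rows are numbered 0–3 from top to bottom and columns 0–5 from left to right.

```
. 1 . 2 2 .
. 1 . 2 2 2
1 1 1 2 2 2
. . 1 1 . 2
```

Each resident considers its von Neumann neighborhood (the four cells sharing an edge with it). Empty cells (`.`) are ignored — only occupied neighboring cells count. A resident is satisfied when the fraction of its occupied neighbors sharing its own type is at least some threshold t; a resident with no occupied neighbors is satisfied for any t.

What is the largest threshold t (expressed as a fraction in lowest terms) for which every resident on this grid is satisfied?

Row 0: (0,1)1 1/1 · (0,3)2 2/2 · (0,4)2 2/2
Row 1: (1,1)1 2/2 · (1,3)2 3/3 · (1,4)2 4/4 · (1,5)2 2/2
Row 2: (2,0)1 1/1 · (2,1)1 3/3 · (2,2)1 2/3 · (2,3)2 2/4 · (2,4)2 3/3 · (2,5)2 3/3
Row 3: (3,2)1 2/2 · (3,3)1 1/2 · (3,5)2 1/1
The smallest same-type fraction is 2/4 at (2,3), which reduces to 1/2. Any threshold above that leaves this resident unsatisfied.

1/2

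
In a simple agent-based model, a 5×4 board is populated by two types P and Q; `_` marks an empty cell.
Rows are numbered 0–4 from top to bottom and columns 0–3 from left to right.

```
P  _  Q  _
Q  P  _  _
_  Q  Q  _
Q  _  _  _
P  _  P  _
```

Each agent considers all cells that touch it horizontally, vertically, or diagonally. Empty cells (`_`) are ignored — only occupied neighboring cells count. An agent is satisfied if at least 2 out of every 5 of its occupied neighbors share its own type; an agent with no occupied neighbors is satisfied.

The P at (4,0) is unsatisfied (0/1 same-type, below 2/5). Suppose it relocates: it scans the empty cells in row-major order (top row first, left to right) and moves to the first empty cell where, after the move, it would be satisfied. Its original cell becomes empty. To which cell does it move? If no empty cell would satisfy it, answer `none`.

(0,1)

Vacating (4,0). Empty cells in order:
  (0,1): 2/4 same-type → satisfied — stop here.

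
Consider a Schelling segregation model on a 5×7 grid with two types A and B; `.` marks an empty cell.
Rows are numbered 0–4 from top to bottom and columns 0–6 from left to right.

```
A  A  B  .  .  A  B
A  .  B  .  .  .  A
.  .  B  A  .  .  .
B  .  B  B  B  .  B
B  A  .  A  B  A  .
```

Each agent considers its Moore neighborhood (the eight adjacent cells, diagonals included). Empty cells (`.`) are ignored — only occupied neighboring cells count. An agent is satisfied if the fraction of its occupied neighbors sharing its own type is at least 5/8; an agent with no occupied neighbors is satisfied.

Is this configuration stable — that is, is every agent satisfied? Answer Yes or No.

No

Row 0: (0,0)A 2/2 ok · (0,1)A 2/4 unhappy · (0,2)B 1/2 unhappy · (0,5)A 1/2 unhappy · (0,6)B 0/2 unhappy
Row 1: (1,0)A 2/2 ok · (1,2)B 2/4 unhappy · (1,6)A 1/2 unhappy
Row 2: (2,2)B 3/4 ok · (2,3)A 0/5 unhappy
Row 3: (3,0)B 1/2 unhappy · (3,2)B 2/5 unhappy · (3,3)B 4/6 ok · (3,4)B 2/5 unhappy · (3,6)B 0/1 unhappy
Row 4: (4,0)B 1/2 unhappy · (4,1)A 0/3 unhappy · (4,3)A 0/4 unhappy · (4,4)B 2/4 unhappy · (4,5)A 0/3 unhappy
For instance (0,1) has only 2/4 same-type neighbors, below 5/8.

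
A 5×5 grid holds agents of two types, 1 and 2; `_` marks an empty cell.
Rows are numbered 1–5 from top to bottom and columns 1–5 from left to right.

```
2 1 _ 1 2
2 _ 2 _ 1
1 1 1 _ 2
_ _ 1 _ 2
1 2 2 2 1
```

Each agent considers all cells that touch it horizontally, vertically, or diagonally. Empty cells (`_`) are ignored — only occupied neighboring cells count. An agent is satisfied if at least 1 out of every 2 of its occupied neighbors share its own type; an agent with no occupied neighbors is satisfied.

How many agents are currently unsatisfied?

Row 1: (1,1)2 1/2 ✓ · (1,2)1 0/3 ✗ · (1,4)1 1/3 ✗ · (1,5)2 0/2 ✗
Row 2: (2,1)2 1/4 ✗ · (2,3)2 0/4 ✗ · (2,5)1 1/3 ✗
Row 3: (3,1)1 1/2 ✓ · (3,2)1 3/5 ✓ · (3,3)1 2/3 ✓ · (3,5)2 1/2 ✓
Row 4: (4,3)1 2/5 ✗ · (4,5)2 2/3 ✓
Row 5: (5,1)1 0/1 ✗ · (5,2)2 1/3 ✗ · (5,3)2 2/3 ✓ · (5,4)2 2/4 ✓ · (5,5)1 0/2 ✗
Unsatisfied: (1,2), (1,4), (1,5), (2,1), (2,3), (2,5), (4,3), (5,1), (5,2), (5,5) — 10 in total.

10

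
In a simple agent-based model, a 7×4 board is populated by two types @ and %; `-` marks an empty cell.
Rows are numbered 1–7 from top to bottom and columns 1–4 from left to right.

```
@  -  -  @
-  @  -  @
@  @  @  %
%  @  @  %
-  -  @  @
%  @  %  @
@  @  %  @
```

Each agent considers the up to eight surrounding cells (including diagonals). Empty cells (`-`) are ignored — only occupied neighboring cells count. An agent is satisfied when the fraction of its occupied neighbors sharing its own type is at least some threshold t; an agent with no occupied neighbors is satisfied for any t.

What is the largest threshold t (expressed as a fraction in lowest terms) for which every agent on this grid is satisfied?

0/1

(1,1)@ 1/1
(1,4)@ 1/1
(2,2)@ 4/4
(2,4)@ 2/3
(3,1)@ 3/4
(3,2)@ 5/6
(3,3)@ 5/7
(3,4)% 1/4
(4,1)% 0/3
(4,2)@ 5/6
(4,3)@ 5/7
(4,4)% 1/5
(5,3)@ 5/7
(5,4)@ 3/5
(6,1)% 0/3
(6,2)@ 3/6
(6,3)% 1/7
(6,4)@ 3/5
(7,1)@ 2/3
(7,2)@ 2/5
(7,3)% 1/5
(7,4)@ 1/3
The smallest same-type fraction is 0/3 at (4,1), which reduces to 0/1. Any threshold above that leaves this agent unsatisfied.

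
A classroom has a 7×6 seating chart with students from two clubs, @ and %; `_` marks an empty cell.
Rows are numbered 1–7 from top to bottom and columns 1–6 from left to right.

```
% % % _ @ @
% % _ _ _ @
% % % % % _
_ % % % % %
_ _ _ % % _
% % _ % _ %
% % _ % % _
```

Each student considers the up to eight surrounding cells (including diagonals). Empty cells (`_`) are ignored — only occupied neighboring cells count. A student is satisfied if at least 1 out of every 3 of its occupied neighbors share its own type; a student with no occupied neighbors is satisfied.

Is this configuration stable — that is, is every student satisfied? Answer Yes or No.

Yes

(1,1)% 3/3 ok
(1,2)% 4/4 ok
(1,3)% 2/2 ok
(1,5)@ 2/2 ok
(1,6)@ 2/2 ok
(2,1)% 5/5 ok
(2,2)% 7/7 ok
(2,6)@ 2/3 ok
(3,1)% 4/4 ok
(3,2)% 6/6 ok
(3,3)% 6/6 ok
(3,4)% 5/5 ok
(3,5)% 4/5 ok
(4,2)% 4/4 ok
(4,3)% 6/6 ok
(4,4)% 7/7 ok
(4,5)% 6/6 ok
(4,6)% 3/3 ok
(5,4)% 5/5 ok
(5,5)% 6/6 ok
(6,1)% 3/3 ok
(6,2)% 3/3 ok
(6,4)% 4/4 ok
(6,6)% 2/2 ok
(7,1)% 3/3 ok
(7,2)% 3/3 ok
(7,4)% 2/2 ok
(7,5)% 3/3 ok
All meet the threshold, so the configuration is stable.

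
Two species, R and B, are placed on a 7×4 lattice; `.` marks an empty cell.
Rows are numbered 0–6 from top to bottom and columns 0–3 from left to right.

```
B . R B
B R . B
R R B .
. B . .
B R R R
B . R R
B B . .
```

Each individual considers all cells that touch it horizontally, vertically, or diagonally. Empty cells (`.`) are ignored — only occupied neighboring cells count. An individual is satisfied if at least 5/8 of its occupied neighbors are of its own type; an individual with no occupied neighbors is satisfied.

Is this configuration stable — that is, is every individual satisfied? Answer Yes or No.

(0,0)B 1/2 unhappy
(0,2)R 1/3 unhappy
(0,3)B 1/2 unhappy
(1,0)B 1/4 unhappy
(1,1)R 3/6 unhappy
(1,3)B 2/3 ok
(2,0)R 2/4 unhappy
(2,1)R 2/5 unhappy
(2,2)B 2/4 unhappy
(3,1)B 2/6 unhappy
(4,0)B 2/3 ok
(4,1)R 2/5 unhappy
(4,2)R 4/5 ok
(4,3)R 3/3 ok
(5,0)B 3/4 ok
(5,2)R 4/5 ok
(5,3)R 3/3 ok
(6,0)B 2/2 ok
(6,1)B 2/3 ok
For instance (0,0) has only 1/2 same-type neighbors, below 5/8.

No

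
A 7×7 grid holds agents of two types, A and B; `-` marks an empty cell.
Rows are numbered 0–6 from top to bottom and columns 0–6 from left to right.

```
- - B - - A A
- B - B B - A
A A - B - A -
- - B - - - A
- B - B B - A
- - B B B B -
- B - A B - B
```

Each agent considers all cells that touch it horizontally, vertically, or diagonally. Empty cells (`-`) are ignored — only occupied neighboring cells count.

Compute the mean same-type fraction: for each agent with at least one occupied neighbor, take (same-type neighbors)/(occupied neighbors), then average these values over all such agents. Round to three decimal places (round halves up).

Row 0: (0,2)B 2/2 · (0,5)A 2/3 · (0,6)A 2/2
Row 1: (1,1)B 1/3 · (1,3)B 3/3 · (1,4)B 2/4 · (1,6)A 3/3
Row 2: (2,0)A 1/2 · (2,1)A 1/3 · (2,3)B 3/3 · (2,5)A 2/3
Row 3: (3,2)B 3/4 · (3,6)A 2/2
Row 4: (4,1)B 2/2 · (4,3)B 5/5 · (4,4)B 4/4 · (4,6)A 1/2
Row 5: (5,2)B 4/5 · (5,3)B 5/6 · (5,4)B 5/6 · (5,5)B 4/5
Row 6: (6,1)B 1/1 · (6,3)A 0/4 · (6,4)B 3/4 · (6,6)B 1/1
Sum over 25 agents: 2/2 + 2/3 + 2/2 + 1/3 + 3/3 + 2/4 + 3/3 + 1/2 + 1/3 + 3/3 + 2/3 + 3/4 + 2/2 + 2/2 + 5/5 + 4/4 + 1/2 + 4/5 + 5/6 + 5/6 + 4/5 + 1/1 + 0/4 + 3/4 + 1/1 = 289/15; mean = 289/15 ÷ 25 = 289/375 = 0.770666… → 0.771.

0.771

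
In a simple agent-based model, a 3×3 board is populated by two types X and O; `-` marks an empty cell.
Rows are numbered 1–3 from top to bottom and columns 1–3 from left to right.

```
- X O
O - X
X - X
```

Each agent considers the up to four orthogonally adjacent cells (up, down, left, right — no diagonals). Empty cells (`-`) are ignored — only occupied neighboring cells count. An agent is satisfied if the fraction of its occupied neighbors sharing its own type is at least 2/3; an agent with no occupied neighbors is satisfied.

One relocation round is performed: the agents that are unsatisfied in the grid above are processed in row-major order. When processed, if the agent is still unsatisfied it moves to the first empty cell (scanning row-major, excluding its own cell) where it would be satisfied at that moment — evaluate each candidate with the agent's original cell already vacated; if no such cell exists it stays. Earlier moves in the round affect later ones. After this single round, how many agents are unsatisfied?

0

Initially unsatisfied (in order): (1,2), (1,3), (2,1), (2,3), (3,1).
  (1,2) → (3,2).
  (1,3) → (1,1).
  (2,1) → (1,2).
  (2,3): now satisfied by earlier moves; stays.
  (3,1): now satisfied by earlier moves; stays.
Resulting grid:
O O -
- - X
X X X
All satisfied now.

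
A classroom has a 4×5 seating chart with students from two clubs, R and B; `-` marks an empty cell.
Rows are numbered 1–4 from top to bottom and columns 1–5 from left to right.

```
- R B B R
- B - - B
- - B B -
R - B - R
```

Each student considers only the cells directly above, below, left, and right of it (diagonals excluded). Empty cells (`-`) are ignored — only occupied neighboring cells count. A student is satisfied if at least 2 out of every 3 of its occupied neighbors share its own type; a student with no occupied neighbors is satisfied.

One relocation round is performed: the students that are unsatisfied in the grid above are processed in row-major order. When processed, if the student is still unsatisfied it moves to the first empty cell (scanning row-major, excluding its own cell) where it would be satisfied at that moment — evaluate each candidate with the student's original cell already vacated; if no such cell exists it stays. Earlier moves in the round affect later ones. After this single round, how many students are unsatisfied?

1

Initially unsatisfied (in order): (1,2), (1,3), (1,4), (1,5), (2,2), (2,5).
  (1,2) → (1,1).
  (1,3): now satisfied by earlier moves; stays.
  (1,4) → (1,2).
  (1,5) → (3,1).
  (2,2): now satisfied by earlier moves; stays.
  (2,5): now satisfied by earlier moves; stays.
Resulting grid:
R B B - -
- B - - B
R - B B -
R - B - R
Unsatisfied now: (1,1).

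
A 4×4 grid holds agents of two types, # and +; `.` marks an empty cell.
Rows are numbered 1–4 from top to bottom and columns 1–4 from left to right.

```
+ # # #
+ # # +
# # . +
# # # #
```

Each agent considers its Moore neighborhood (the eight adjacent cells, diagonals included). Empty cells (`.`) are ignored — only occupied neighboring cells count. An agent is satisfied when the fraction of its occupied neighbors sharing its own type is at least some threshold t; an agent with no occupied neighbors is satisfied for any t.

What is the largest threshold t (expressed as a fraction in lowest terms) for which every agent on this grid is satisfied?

Row 1: (1,1)+ 1/3 · (1,2)# 3/5 · (1,3)# 4/5 · (1,4)# 2/3
Row 2: (2,1)+ 1/5 · (2,2)# 5/7 · (2,3)# 5/7 · (2,4)+ 1/4
Row 3: (3,1)# 4/5 · (3,2)# 6/7 · (3,4)+ 1/4
Row 4: (4,1)# 3/3 · (4,2)# 4/4 · (4,3)# 3/4 · (4,4)# 1/2
The smallest same-type fraction is 1/5 at (2,1), which reduces to 1/5. Any threshold above that leaves this agent unsatisfied.

1/5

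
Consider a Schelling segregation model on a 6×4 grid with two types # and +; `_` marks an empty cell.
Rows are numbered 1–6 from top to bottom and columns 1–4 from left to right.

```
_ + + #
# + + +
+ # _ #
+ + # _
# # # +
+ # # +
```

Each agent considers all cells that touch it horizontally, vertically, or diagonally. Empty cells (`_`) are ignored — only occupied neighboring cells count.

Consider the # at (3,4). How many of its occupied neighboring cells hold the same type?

1

Occupied neighbors of (3,4): (2,3)=+, (2,4)=+, (4,3)=#.
Same type (#): 1 of 3.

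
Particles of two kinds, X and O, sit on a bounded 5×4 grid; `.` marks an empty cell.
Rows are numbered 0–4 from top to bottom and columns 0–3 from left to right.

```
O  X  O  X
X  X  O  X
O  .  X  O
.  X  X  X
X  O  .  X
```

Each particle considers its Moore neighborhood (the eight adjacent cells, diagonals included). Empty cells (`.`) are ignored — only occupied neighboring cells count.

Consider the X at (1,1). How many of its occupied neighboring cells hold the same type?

3

Occupied neighbors of (1,1): (0,0)=O, (0,1)=X, (0,2)=O, (1,0)=X, (1,2)=O, (2,0)=O, (2,2)=X.
Same type (X): 3 of 7.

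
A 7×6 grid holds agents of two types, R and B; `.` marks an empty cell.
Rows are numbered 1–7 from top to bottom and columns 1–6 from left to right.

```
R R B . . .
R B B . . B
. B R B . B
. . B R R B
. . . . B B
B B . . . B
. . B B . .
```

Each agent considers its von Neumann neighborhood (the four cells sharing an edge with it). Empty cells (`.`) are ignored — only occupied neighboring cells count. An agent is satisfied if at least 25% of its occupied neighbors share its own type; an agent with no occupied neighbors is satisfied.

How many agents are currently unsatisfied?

(1,1)R 2/2 ✓
(1,2)R 1/3 ✓
(1,3)B 1/2 ✓
(2,1)R 1/2 ✓
(2,2)B 2/4 ✓
(2,3)B 2/3 ✓
(2,6)B 1/1 ✓
(3,2)B 1/2 ✓
(3,3)R 0/4 ✗
(3,4)B 0/2 ✗
(3,6)B 2/2 ✓
(4,3)B 0/2 ✗
(4,4)R 1/3 ✓
(4,5)R 1/3 ✓
(4,6)B 2/3 ✓
(5,5)B 1/2 ✓
(5,6)B 3/3 ✓
(6,1)B 1/1 ✓
(6,2)B 1/1 ✓
(6,6)B 1/1 ✓
(7,3)B 1/1 ✓
(7,4)B 1/1 ✓
Unsatisfied: (3,3), (3,4), (4,3) — 3 in total.

3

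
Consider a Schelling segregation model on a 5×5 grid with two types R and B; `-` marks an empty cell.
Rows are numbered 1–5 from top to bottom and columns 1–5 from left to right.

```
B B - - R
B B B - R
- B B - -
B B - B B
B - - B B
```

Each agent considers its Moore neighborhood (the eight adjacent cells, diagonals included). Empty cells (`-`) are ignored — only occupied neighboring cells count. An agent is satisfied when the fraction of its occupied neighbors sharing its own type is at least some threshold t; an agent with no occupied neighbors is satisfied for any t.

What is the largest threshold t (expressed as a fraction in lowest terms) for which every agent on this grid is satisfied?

Row 1: (1,1)B 3/3 · (1,2)B 4/4 · (1,5)R 1/1
Row 2: (2,1)B 4/4 · (2,2)B 6/6 · (2,3)B 4/4 · (2,5)R 1/1
Row 3: (3,2)B 6/6 · (3,3)B 5/5
Row 4: (4,1)B 3/3 · (4,2)B 4/4 · (4,4)B 4/4 · (4,5)B 3/3
Row 5: (5,1)B 2/2 · (5,4)B 3/3 · (5,5)B 3/3
The smallest same-type fraction is 3/3 at (1,1), which reduces to 1/1. Any threshold above that leaves this agent unsatisfied.

1/1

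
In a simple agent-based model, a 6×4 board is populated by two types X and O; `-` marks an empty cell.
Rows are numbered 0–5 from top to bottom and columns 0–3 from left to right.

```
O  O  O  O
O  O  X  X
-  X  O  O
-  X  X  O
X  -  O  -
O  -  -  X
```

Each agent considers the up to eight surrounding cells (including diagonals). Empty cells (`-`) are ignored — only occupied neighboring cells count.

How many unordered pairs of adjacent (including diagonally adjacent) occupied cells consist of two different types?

21

Scan each occupied cell's neighbors to the right and below (and the two forward diagonals) so each pair is counted once.
Row 0: O(0,0)–O(0,1)= O(0,0)–O(1,0)= O(0,0)–O(1,1)= O(0,1)–O(0,2)= O(0,1)–O(1,1)= O(0,1)–X(1,2)≠ O(0,1)–O(1,0)= O(0,2)–O(0,3)= O(0,2)–X(1,2)≠ O(0,2)–X(1,3)≠ O(0,2)–O(1,1)= O(0,3)–X(1,3)≠ O(0,3)–X(1,2)≠  → 5/13 unlike.
Row 1: O(1,0)–O(1,1)= O(1,0)–X(2,1)≠ O(1,1)–X(1,2)≠ O(1,1)–X(2,1)≠ O(1,1)–O(2,2)= X(1,2)–X(1,3)= X(1,2)–O(2,2)≠ X(1,2)–O(2,3)≠ X(1,2)–X(2,1)= X(1,3)–O(2,3)≠ X(1,3)–O(2,2)≠  → 7/11 unlike.
Row 2: X(2,1)–O(2,2)≠ X(2,1)–X(3,1)= X(2,1)–X(3,2)= O(2,2)–O(2,3)= O(2,2)–X(3,2)≠ O(2,2)–O(3,3)= O(2,2)–X(3,1)≠ O(2,3)–O(3,3)= O(2,3)–X(3,2)≠  → 4/9 unlike.
Row 3: X(3,1)–X(3,2)= X(3,1)–O(4,2)≠ X(3,1)–X(4,0)= X(3,2)–O(3,3)≠ X(3,2)–O(4,2)≠ O(3,3)–O(4,2)=  → 3/6 unlike.
Row 4: X(4,0)–O(5,0)≠ O(4,2)–X(5,3)≠  → 2/2 unlike.
Total adjacent occupied pairs: 41; unlike-type pairs: 21.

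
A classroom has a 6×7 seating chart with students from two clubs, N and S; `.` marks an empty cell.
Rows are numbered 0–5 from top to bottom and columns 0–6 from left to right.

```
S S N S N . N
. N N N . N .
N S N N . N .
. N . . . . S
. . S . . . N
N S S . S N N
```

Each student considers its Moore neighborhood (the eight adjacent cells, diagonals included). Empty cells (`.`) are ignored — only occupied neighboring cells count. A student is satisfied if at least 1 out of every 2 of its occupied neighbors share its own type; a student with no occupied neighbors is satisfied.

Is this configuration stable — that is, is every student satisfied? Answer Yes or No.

No

Row 0: (0,0)S 1/2 ok · (0,1)S 1/4 unhappy · (0,2)N 3/5 ok · (0,3)S 0/4 unhappy · (0,4)N 2/3 ok · (0,6)N 1/1 ok
Row 1: (1,1)N 4/7 ok · (1,2)N 5/8 ok · (1,3)N 5/6 ok · (1,5)N 3/3 ok
Row 2: (2,0)N 2/3 ok · (2,1)S 0/5 unhappy · (2,2)N 5/6 ok · (2,3)N 3/3 ok · (2,5)N 1/2 ok
Row 3: (3,1)N 2/4 ok · (3,6)S 0/2 unhappy
Row 4: (4,2)S 2/3 ok · (4,6)N 2/3 ok
Row 5: (5,0)N 0/1 unhappy · (5,1)S 2/3 ok · (5,2)S 2/2 ok · (5,4)S 0/1 unhappy · (5,5)N 2/3 ok · (5,6)N 2/2 ok
For instance (0,1) has only 1/4 same-type neighbors, below 1/2.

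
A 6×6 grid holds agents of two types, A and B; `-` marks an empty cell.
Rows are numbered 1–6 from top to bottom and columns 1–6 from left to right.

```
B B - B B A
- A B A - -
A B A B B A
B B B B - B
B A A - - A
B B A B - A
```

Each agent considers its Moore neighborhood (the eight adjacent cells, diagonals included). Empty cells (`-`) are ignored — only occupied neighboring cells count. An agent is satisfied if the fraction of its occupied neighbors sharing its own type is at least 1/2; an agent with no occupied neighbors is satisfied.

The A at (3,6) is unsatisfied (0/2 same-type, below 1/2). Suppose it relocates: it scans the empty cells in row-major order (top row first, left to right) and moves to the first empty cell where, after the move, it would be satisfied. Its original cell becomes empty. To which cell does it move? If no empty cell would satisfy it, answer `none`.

Vacating (3,6). Empty cells in order:
  (1,3): 2/5 same-type → still unsatisfied.
  (2,1): 2/5 same-type → still unsatisfied.
  (2,5): 2/6 same-type → still unsatisfied.
  (2,6): 1/3 same-type → still unsatisfied.
  (4,5): 1/5 same-type → still unsatisfied.
  (5,4): 2/5 same-type → still unsatisfied.
  (5,5): 2/5 same-type → still unsatisfied.
  (6,5): 2/3 same-type → satisfied — stop here.

(6,5)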